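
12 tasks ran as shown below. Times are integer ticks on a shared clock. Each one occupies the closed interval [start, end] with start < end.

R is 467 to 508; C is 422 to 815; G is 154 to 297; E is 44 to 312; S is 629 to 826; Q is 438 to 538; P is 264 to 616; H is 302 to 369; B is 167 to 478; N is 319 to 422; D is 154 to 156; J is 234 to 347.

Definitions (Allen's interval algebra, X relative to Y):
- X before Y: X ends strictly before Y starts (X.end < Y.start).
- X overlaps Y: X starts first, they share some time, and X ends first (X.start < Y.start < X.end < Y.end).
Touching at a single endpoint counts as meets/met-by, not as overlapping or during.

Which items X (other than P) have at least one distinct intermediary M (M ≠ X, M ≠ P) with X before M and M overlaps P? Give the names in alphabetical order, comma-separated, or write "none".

Target P = [264, 616].
Intermediaries M with M overlaps P: B, E, G, J.
Via B — items with X before B: D.
Via E — items with X before E: none.
Via G — items with X before G: none.
Via J — items with X before J: D.
Union: D.

D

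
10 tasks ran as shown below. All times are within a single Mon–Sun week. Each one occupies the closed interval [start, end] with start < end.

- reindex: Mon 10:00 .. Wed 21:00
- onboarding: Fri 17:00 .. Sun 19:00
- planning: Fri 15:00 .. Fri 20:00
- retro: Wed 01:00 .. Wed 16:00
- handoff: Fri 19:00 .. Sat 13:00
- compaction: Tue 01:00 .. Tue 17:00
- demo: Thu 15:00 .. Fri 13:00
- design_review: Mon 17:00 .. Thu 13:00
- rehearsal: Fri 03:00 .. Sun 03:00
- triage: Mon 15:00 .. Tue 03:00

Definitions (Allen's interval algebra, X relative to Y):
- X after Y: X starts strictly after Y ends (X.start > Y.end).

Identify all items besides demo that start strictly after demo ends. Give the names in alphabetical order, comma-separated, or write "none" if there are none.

Target demo = [Thu 15:00, Fri 13:00].
compaction [Tue 01:00, Tue 17:00] → before → no.
design_review [Mon 17:00, Thu 13:00] → before → no.
handoff [Fri 19:00, Sat 13:00] → after → yes.
onboarding [Fri 17:00, Sun 19:00] → after → yes.
planning [Fri 15:00, Fri 20:00] → after → yes.
rehearsal [Fri 03:00, Sun 03:00] → overlapped-by → no.
reindex [Mon 10:00, Wed 21:00] → before → no.
retro [Wed 01:00, Wed 16:00] → before → no.
triage [Mon 15:00, Tue 03:00] → before → no.
Result: handoff, onboarding, planning.

handoff, onboarding, planning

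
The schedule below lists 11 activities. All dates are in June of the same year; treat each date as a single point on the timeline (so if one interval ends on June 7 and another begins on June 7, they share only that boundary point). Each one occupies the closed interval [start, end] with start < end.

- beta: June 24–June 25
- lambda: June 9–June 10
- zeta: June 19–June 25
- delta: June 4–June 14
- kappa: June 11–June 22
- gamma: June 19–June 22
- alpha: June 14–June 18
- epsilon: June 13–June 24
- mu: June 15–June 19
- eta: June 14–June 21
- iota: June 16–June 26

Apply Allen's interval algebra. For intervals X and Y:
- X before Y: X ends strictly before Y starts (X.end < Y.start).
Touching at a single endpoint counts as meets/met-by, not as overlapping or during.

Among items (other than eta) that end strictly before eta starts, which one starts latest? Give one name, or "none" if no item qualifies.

Target eta = [June 14, June 21].
alpha [June 14, June 18] → starts → excluded.
beta [June 24, June 25] → after → excluded.
delta [June 4, June 14] → meets → excluded.
epsilon [June 13, June 24] → contains → excluded.
gamma [June 19, June 22] → overlapped-by → excluded.
iota [June 16, June 26] → overlapped-by → excluded.
kappa [June 11, June 22] → contains → excluded.
lambda [June 9, June 10] → before → candidate.
mu [June 15, June 19] → during → excluded.
zeta [June 19, June 25] → overlapped-by → excluded.
Among candidates, latest start is June 9 → lambda.

lambda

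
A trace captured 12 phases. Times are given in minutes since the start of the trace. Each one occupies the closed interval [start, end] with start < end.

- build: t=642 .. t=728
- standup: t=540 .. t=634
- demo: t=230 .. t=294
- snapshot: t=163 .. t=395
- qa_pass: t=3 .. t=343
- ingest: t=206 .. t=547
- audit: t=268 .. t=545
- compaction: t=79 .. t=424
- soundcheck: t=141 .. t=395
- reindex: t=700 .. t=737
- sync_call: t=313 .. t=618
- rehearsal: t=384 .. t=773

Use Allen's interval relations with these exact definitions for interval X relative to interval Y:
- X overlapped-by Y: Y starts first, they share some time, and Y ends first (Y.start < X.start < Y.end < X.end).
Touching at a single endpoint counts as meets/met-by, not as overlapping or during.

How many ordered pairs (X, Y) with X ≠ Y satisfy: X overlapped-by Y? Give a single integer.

Checking all 132 ordered pairs for relation 'overlapped-by'; matching pairs in alphabetical order:
(audit, compaction): audit overlapped-by compaction ✓
(audit, demo): audit overlapped-by demo ✓
(audit, qa_pass): audit overlapped-by qa_pass ✓
(audit, snapshot): audit overlapped-by snapshot ✓
(audit, soundcheck): audit overlapped-by soundcheck ✓
(compaction, qa_pass): compaction overlapped-by qa_pass ✓
(ingest, compaction): ingest overlapped-by compaction ✓
(ingest, qa_pass): ingest overlapped-by qa_pass ✓
(ingest, snapshot): ingest overlapped-by snapshot ✓
(ingest, soundcheck): ingest overlapped-by soundcheck ✓
(rehearsal, audit): rehearsal overlapped-by audit ✓
(rehearsal, compaction): rehearsal overlapped-by compaction ✓
(rehearsal, ingest): rehearsal overlapped-by ingest ✓
(rehearsal, snapshot): rehearsal overlapped-by snapshot ✓
(rehearsal, soundcheck): rehearsal overlapped-by soundcheck ✓
(rehearsal, sync_call): rehearsal overlapped-by sync_call ✓
(reindex, build): reindex overlapped-by build ✓
(snapshot, qa_pass): snapshot overlapped-by qa_pass ✓
(soundcheck, qa_pass): soundcheck overlapped-by qa_pass ✓
(standup, audit): standup overlapped-by audit ✓
(standup, ingest): standup overlapped-by ingest ✓
(standup, sync_call): standup overlapped-by sync_call ✓
(sync_call, audit): sync_call overlapped-by audit ✓
(sync_call, compaction): sync_call overlapped-by compaction ✓
... plus 4 further pairs not listed.
Count: 28.

28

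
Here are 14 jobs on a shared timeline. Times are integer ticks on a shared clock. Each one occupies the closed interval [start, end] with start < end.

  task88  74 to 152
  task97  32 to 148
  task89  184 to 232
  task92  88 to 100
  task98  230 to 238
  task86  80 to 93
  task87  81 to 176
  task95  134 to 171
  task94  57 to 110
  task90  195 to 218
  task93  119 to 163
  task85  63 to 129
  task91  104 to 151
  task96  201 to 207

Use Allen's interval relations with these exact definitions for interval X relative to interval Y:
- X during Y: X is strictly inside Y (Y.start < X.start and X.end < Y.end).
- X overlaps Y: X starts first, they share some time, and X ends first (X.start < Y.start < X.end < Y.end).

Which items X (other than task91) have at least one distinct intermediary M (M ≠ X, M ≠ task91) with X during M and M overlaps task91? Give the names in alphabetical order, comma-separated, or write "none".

task85, task86, task92, task94

Target task91 = [104, 151].
Intermediaries M with M overlaps task91: task85, task94, task97.
Via task85 — items with X during task85: task86, task92.
Via task94 — items with X during task94: task86, task92.
Via task97 — items with X during task97: task85, task86, task92, task94.
Union: task85, task86, task92, task94.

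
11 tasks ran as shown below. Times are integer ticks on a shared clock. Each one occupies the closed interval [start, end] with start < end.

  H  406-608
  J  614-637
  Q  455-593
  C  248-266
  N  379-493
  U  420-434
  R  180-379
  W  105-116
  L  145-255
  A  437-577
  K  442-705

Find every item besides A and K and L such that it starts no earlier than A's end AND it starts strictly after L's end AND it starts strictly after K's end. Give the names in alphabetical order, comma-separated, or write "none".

none

Conditions: its start is no earlier than A's end (X.start >= 577) AND its start is strictly after L's end (X.start > 255) AND its start is strictly after K's end (X.start > 705).
C: start 248 >= 577? ✗; start 248 > 255? ✗; start 248 > 705? ✗ → no.
H: start 406 >= 577? ✗; start 406 > 255? ✓; start 406 > 705? ✗ → no.
J: start 614 >= 577? ✓; start 614 > 255? ✓; start 614 > 705? ✗ → no.
N: start 379 >= 577? ✗; start 379 > 255? ✓; start 379 > 705? ✗ → no.
Q: start 455 >= 577? ✗; start 455 > 255? ✓; start 455 > 705? ✗ → no.
R: start 180 >= 577? ✗; start 180 > 255? ✗; start 180 > 705? ✗ → no.
U: start 420 >= 577? ✗; start 420 > 255? ✓; start 420 > 705? ✗ → no.
W: start 105 >= 577? ✗; start 105 > 255? ✗; start 105 > 705? ✗ → no.
Result: none.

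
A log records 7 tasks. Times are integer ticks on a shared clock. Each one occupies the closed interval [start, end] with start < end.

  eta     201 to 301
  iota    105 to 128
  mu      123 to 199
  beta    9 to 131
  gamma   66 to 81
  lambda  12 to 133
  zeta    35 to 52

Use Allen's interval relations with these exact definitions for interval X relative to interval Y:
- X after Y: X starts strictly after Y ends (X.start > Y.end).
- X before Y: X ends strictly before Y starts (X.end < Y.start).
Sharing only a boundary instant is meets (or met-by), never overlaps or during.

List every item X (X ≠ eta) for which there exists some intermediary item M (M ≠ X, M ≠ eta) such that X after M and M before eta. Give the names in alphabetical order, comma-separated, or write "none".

Target eta = [201, 301].
Intermediaries M with M before eta: beta, gamma, iota, lambda, mu, zeta.
Via beta — items with X after beta: none.
Via gamma — items with X after gamma: iota, mu.
Via iota — items with X after iota: none.
Via lambda — items with X after lambda: none.
Via mu — items with X after mu: none.
Via zeta — items with X after zeta: gamma, iota, mu.
Union: gamma, iota, mu.

gamma, iota, mu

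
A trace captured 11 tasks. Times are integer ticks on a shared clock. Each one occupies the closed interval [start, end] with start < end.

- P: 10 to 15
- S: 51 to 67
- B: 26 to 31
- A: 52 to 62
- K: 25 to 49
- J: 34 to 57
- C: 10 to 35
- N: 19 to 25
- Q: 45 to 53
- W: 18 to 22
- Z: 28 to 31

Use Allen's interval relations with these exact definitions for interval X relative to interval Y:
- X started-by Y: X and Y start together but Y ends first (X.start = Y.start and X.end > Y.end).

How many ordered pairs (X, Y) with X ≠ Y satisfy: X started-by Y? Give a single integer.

1

Checking all 110 ordered pairs for relation 'started-by'; matching pairs in alphabetical order:
(C, P): C started-by P ✓
Count: 1.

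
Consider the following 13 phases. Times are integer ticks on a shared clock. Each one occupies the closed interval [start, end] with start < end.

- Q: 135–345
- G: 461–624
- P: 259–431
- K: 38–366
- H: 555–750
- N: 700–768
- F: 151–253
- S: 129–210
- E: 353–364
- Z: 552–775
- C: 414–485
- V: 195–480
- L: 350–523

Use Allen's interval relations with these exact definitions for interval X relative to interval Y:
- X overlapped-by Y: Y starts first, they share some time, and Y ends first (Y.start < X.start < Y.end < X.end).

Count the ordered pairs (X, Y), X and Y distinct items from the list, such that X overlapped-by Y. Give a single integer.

19

Checking all 156 ordered pairs for relation 'overlapped-by'; matching pairs in alphabetical order:
(C, P): C overlapped-by P ✓
(C, V): C overlapped-by V ✓
(F, S): F overlapped-by S ✓
(G, C): G overlapped-by C ✓
(G, L): G overlapped-by L ✓
(G, V): G overlapped-by V ✓
(H, G): H overlapped-by G ✓
(L, K): L overlapped-by K ✓
(L, P): L overlapped-by P ✓
(L, V): L overlapped-by V ✓
(N, H): N overlapped-by H ✓
(P, K): P overlapped-by K ✓
(P, Q): P overlapped-by Q ✓
(Q, S): Q overlapped-by S ✓
(V, F): V overlapped-by F ✓
(V, K): V overlapped-by K ✓
(V, Q): V overlapped-by Q ✓
(V, S): V overlapped-by S ✓
(Z, G): Z overlapped-by G ✓
Count: 19.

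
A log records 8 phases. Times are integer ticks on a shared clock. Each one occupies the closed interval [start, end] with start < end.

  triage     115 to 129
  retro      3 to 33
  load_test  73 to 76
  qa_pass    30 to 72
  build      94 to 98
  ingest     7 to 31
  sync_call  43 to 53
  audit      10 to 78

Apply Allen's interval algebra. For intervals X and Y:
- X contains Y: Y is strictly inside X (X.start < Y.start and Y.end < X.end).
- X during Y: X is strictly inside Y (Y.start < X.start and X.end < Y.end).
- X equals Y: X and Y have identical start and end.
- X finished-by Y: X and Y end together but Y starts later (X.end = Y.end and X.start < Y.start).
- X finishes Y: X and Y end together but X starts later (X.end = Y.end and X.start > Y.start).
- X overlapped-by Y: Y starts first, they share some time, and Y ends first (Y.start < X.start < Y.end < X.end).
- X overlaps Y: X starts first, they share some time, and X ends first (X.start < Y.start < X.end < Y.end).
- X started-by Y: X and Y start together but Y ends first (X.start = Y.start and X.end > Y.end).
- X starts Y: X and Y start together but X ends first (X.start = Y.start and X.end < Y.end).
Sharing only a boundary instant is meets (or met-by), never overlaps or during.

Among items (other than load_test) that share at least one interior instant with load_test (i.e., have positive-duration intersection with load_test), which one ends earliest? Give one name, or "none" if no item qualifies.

audit

Target load_test = [73, 76].
audit [10, 78] → contains → candidate.
build [94, 98] → after → excluded.
ingest [7, 31] → before → excluded.
qa_pass [30, 72] → before → excluded.
retro [3, 33] → before → excluded.
sync_call [43, 53] → before → excluded.
triage [115, 129] → after → excluded.
Among candidates, earliest end is 78 → audit.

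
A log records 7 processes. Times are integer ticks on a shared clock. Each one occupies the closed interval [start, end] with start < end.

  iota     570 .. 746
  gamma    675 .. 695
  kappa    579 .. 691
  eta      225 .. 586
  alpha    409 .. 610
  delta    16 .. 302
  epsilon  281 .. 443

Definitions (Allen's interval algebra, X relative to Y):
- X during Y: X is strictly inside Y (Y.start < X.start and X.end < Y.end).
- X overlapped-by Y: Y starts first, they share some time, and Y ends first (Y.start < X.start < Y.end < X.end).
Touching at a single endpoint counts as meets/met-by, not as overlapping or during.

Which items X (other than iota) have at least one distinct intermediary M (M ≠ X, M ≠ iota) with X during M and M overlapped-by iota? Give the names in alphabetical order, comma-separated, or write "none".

none

Target iota = [570, 746].
Intermediaries M with M overlapped-by iota: none.
Union: none.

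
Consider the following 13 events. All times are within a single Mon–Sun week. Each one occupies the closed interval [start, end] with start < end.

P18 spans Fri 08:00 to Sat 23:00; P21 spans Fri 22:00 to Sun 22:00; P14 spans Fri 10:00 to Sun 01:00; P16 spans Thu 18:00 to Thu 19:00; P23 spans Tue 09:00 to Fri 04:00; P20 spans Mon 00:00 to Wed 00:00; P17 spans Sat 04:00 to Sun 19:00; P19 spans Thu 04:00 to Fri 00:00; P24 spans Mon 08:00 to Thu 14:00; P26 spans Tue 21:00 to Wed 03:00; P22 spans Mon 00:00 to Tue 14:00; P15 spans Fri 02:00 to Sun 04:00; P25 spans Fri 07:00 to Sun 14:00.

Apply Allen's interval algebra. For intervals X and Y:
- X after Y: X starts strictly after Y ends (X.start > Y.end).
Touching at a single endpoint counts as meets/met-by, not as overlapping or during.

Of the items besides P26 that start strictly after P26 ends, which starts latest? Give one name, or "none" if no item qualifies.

Target P26 = [Tue 21:00, Wed 03:00].
P14 [Fri 10:00, Sun 01:00] → after → candidate.
P15 [Fri 02:00, Sun 04:00] → after → candidate.
P16 [Thu 18:00, Thu 19:00] → after → candidate.
P17 [Sat 04:00, Sun 19:00] → after → candidate.
P18 [Fri 08:00, Sat 23:00] → after → candidate.
P19 [Thu 04:00, Fri 00:00] → after → candidate.
P20 [Mon 00:00, Wed 00:00] → overlaps → excluded.
P21 [Fri 22:00, Sun 22:00] → after → candidate.
P22 [Mon 00:00, Tue 14:00] → before → excluded.
P23 [Tue 09:00, Fri 04:00] → contains → excluded.
P24 [Mon 08:00, Thu 14:00] → contains → excluded.
P25 [Fri 07:00, Sun 14:00] → after → candidate.
Among candidates, latest start is Sat 04:00 → P17.

P17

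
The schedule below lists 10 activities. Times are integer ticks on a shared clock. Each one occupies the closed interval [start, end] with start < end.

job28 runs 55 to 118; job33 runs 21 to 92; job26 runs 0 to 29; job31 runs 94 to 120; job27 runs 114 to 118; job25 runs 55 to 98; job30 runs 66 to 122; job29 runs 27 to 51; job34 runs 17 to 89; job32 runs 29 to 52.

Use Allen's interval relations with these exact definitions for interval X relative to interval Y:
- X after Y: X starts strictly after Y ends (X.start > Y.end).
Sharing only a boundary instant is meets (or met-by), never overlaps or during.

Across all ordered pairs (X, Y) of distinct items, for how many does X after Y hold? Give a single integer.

20

Checking all 90 ordered pairs for relation 'after'; matching pairs in alphabetical order:
(job25, job26): job25 after job26 ✓
(job25, job29): job25 after job29 ✓
(job25, job32): job25 after job32 ✓
(job27, job25): job27 after job25 ✓
(job27, job26): job27 after job26 ✓
(job27, job29): job27 after job29 ✓
(job27, job32): job27 after job32 ✓
(job27, job33): job27 after job33 ✓
(job27, job34): job27 after job34 ✓
(job28, job26): job28 after job26 ✓
(job28, job29): job28 after job29 ✓
(job28, job32): job28 after job32 ✓
(job30, job26): job30 after job26 ✓
(job30, job29): job30 after job29 ✓
(job30, job32): job30 after job32 ✓
(job31, job26): job31 after job26 ✓
(job31, job29): job31 after job29 ✓
(job31, job32): job31 after job32 ✓
(job31, job33): job31 after job33 ✓
(job31, job34): job31 after job34 ✓
Count: 20.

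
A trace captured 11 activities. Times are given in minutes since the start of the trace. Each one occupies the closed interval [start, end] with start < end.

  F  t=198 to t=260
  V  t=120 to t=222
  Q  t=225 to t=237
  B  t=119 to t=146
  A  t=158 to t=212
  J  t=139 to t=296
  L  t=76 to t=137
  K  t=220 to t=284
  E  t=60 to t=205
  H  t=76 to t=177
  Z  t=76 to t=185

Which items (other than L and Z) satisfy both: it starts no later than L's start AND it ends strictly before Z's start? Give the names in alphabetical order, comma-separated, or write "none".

none

Conditions: its start is no later than L's start (X.start <= t=76) AND its end is strictly before Z's start (X.end < t=76).
A: start t=158 <= t=76? ✗; end t=212 < t=76? ✗ → no.
B: start t=119 <= t=76? ✗; end t=146 < t=76? ✗ → no.
E: start t=60 <= t=76? ✓; end t=205 < t=76? ✗ → no.
F: start t=198 <= t=76? ✗; end t=260 < t=76? ✗ → no.
H: start t=76 <= t=76? ✓; end t=177 < t=76? ✗ → no.
J: start t=139 <= t=76? ✗; end t=296 < t=76? ✗ → no.
K: start t=220 <= t=76? ✗; end t=284 < t=76? ✗ → no.
Q: start t=225 <= t=76? ✗; end t=237 < t=76? ✗ → no.
V: start t=120 <= t=76? ✗; end t=222 < t=76? ✗ → no.
Result: none.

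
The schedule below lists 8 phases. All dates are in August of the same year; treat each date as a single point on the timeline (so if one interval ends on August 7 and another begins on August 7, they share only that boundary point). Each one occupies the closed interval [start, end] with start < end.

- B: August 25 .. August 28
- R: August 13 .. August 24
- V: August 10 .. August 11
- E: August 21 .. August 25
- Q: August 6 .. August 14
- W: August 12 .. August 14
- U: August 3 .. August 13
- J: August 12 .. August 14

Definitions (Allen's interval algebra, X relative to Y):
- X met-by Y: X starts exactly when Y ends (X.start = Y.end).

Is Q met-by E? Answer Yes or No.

No

Q = [August 6, August 14], E = [August 21, August 25].
Actual relation of Q to E: before.
Asked whether 'met-by' holds → No.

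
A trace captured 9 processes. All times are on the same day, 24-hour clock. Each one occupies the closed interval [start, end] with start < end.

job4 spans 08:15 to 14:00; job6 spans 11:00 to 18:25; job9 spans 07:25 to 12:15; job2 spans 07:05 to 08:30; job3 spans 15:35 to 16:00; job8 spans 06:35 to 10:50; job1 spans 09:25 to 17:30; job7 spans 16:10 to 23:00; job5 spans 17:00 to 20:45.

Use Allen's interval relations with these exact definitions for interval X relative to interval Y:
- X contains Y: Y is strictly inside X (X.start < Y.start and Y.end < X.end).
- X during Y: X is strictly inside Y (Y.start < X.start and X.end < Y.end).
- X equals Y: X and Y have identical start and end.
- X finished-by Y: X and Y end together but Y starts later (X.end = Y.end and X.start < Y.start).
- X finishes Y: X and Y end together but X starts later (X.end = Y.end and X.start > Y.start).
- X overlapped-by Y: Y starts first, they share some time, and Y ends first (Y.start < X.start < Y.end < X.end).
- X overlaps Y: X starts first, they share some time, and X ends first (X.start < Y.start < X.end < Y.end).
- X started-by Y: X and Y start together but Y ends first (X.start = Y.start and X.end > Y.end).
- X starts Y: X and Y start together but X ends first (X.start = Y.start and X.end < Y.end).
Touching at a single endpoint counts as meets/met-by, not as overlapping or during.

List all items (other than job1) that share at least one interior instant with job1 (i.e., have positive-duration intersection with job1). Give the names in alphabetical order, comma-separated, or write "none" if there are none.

Target job1 = [09:25, 17:30].
job2 [07:05, 08:30] → before → no.
job3 [15:35, 16:00] → during → yes.
job4 [08:15, 14:00] → overlaps → yes.
job5 [17:00, 20:45] → overlapped-by → yes.
job6 [11:00, 18:25] → overlapped-by → yes.
job7 [16:10, 23:00] → overlapped-by → yes.
job8 [06:35, 10:50] → overlaps → yes.
job9 [07:25, 12:15] → overlaps → yes.
Result: job3, job4, job5, job6, job7, job8, job9.

job3, job4, job5, job6, job7, job8, job9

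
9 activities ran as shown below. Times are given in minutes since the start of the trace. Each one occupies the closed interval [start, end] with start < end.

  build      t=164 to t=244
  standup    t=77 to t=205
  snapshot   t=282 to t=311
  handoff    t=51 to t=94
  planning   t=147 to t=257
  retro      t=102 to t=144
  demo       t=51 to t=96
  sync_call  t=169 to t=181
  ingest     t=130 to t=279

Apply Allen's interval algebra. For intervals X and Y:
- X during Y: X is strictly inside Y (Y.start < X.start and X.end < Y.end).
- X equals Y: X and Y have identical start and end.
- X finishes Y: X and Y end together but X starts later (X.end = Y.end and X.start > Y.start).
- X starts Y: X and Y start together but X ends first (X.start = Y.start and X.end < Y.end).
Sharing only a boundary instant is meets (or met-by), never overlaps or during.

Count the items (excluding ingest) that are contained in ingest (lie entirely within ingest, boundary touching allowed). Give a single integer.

Target ingest = [t=130, t=279].
build [t=164, t=244] → during → counts.
demo [t=51, t=96] → before → no.
handoff [t=51, t=94] → before → no.
planning [t=147, t=257] → during → counts.
retro [t=102, t=144] → overlaps → no.
snapshot [t=282, t=311] → after → no.
standup [t=77, t=205] → overlaps → no.
sync_call [t=169, t=181] → during → counts.
Total: 3.

3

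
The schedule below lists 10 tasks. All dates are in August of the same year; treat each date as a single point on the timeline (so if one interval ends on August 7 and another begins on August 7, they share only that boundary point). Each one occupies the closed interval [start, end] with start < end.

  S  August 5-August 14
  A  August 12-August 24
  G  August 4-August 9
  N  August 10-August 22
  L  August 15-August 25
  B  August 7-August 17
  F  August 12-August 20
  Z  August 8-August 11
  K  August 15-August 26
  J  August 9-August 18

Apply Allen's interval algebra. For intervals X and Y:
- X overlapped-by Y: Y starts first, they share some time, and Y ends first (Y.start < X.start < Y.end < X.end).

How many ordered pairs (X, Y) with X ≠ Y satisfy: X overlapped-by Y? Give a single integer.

Checking all 90 ordered pairs for relation 'overlapped-by'; matching pairs in alphabetical order:
(A, B): A overlapped-by B ✓
(A, J): A overlapped-by J ✓
(A, N): A overlapped-by N ✓
(A, S): A overlapped-by S ✓
(B, G): B overlapped-by G ✓
(B, S): B overlapped-by S ✓
(F, B): F overlapped-by B ✓
(F, J): F overlapped-by J ✓
(F, S): F overlapped-by S ✓
(J, B): J overlapped-by B ✓
(J, S): J overlapped-by S ✓
(J, Z): J overlapped-by Z ✓
(K, A): K overlapped-by A ✓
(K, B): K overlapped-by B ✓
(K, F): K overlapped-by F ✓
(K, J): K overlapped-by J ✓
(K, N): K overlapped-by N ✓
(L, A): L overlapped-by A ✓
(L, B): L overlapped-by B ✓
(L, F): L overlapped-by F ✓
(L, J): L overlapped-by J ✓
(L, N): L overlapped-by N ✓
(N, B): N overlapped-by B ✓
(N, J): N overlapped-by J ✓
... plus 4 further pairs not listed.
Count: 28.

28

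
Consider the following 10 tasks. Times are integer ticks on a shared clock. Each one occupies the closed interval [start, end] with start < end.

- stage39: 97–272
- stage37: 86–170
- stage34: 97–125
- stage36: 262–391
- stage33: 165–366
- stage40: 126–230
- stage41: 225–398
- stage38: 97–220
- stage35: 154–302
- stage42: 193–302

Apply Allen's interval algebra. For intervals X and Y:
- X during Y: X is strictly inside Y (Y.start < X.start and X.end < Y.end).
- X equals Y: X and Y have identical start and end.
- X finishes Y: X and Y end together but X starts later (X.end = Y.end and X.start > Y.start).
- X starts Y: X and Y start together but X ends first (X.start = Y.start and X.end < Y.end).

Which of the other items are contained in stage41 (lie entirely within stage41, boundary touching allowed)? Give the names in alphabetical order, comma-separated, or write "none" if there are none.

Target stage41 = [225, 398].
stage33 [165, 366] → overlaps → no.
stage34 [97, 125] → before → no.
stage35 [154, 302] → overlaps → no.
stage36 [262, 391] → during → yes.
stage37 [86, 170] → before → no.
stage38 [97, 220] → before → no.
stage39 [97, 272] → overlaps → no.
stage40 [126, 230] → overlaps → no.
stage42 [193, 302] → overlaps → no.
Result: stage36.

stage36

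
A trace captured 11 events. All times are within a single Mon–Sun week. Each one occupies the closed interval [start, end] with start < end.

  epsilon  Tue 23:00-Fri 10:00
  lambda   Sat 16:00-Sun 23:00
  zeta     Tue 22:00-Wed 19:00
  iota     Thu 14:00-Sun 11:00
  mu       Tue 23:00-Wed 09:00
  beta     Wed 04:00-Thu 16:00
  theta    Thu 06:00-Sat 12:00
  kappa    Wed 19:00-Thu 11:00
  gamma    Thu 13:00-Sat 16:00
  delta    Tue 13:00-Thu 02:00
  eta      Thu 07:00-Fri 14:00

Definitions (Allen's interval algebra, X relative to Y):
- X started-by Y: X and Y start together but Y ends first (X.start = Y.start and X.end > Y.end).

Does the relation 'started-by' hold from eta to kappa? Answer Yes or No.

eta = [Thu 07:00, Fri 14:00], kappa = [Wed 19:00, Thu 11:00].
Actual relation of eta to kappa: overlapped-by.
Asked whether 'started-by' holds → No.

No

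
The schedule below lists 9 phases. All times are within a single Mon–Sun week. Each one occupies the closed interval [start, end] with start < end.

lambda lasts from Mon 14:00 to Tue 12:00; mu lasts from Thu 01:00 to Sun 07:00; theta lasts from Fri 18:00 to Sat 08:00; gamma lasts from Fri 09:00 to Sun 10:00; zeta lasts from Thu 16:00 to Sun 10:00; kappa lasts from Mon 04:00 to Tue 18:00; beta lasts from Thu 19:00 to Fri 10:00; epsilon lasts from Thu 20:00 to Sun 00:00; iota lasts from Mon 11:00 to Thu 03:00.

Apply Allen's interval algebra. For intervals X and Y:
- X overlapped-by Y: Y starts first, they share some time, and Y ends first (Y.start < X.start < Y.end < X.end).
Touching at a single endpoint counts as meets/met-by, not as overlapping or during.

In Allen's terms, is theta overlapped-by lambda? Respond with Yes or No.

No

theta = [Fri 18:00, Sat 08:00], lambda = [Mon 14:00, Tue 12:00].
Actual relation of theta to lambda: after.
Asked whether 'overlapped-by' holds → No.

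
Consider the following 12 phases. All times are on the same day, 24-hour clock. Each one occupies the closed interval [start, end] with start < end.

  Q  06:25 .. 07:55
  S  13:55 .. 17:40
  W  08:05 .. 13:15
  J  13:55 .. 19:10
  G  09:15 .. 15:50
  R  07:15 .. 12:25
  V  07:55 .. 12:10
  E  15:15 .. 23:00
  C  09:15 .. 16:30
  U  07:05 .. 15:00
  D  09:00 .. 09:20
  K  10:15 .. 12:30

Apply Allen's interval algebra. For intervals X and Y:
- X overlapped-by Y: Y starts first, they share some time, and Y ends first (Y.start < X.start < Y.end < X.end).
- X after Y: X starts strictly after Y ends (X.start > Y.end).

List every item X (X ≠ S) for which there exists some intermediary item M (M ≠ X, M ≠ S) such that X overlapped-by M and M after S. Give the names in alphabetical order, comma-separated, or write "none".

none

Target S = [13:55, 17:40].
Intermediaries M with M after S: none.
Union: none.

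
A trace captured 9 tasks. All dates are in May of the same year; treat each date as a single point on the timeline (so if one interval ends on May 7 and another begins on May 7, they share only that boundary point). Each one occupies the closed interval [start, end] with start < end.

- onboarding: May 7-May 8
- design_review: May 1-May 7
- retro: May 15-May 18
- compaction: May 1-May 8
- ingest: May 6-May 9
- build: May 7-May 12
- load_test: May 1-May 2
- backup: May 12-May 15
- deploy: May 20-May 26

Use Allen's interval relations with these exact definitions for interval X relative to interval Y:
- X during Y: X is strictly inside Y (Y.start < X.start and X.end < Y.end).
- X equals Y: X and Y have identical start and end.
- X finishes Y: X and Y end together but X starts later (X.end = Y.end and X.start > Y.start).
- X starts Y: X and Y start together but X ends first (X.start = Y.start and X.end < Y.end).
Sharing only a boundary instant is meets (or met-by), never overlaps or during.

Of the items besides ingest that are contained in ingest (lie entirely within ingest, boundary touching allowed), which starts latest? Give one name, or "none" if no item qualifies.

Target ingest = [May 6, May 9].
backup [May 12, May 15] → after → excluded.
build [May 7, May 12] → overlapped-by → excluded.
compaction [May 1, May 8] → overlaps → excluded.
deploy [May 20, May 26] → after → excluded.
design_review [May 1, May 7] → overlaps → excluded.
load_test [May 1, May 2] → before → excluded.
onboarding [May 7, May 8] → during → candidate.
retro [May 15, May 18] → after → excluded.
Among candidates, latest start is May 7 → onboarding.

onboarding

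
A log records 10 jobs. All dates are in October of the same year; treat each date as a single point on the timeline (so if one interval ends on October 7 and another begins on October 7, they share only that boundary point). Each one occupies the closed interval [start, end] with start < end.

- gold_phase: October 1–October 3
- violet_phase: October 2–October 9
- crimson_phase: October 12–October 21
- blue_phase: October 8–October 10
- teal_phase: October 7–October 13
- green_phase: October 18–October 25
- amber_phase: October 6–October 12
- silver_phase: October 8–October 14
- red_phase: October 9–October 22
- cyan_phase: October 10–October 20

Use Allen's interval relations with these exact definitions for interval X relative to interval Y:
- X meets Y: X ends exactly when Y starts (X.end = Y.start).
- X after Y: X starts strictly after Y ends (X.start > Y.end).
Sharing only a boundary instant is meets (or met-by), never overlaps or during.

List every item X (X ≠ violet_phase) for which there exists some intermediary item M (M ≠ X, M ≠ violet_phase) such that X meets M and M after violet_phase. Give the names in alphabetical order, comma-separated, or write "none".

amber_phase, blue_phase

Target violet_phase = [October 2, October 9].
Intermediaries M with M after violet_phase: crimson_phase, cyan_phase, green_phase.
Via crimson_phase — items with X meets crimson_phase: amber_phase.
Via cyan_phase — items with X meets cyan_phase: blue_phase.
Via green_phase — items with X meets green_phase: none.
Union: amber_phase, blue_phase.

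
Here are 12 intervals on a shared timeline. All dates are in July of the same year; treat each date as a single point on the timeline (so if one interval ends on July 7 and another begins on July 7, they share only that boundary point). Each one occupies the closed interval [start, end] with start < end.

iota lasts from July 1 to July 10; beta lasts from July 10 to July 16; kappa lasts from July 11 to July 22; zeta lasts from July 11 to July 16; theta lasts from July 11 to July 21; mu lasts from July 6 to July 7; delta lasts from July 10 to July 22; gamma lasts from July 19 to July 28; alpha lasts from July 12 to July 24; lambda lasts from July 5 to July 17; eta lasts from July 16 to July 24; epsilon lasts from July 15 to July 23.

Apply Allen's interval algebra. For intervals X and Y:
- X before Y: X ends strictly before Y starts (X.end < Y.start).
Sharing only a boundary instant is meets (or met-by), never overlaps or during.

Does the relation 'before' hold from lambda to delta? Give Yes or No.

lambda = [July 5, July 17], delta = [July 10, July 22].
Actual relation of lambda to delta: overlaps.
Asked whether 'before' holds → No.

No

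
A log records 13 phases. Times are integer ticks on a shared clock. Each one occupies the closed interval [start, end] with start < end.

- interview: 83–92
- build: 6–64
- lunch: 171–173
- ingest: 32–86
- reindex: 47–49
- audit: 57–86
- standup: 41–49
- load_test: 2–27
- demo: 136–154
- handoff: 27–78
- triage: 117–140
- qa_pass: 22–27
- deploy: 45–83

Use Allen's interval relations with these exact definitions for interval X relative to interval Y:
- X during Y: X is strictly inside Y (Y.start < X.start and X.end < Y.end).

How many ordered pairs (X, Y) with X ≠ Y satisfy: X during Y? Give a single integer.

9

Checking all 156 ordered pairs for relation 'during'; matching pairs in alphabetical order:
(deploy, ingest): deploy during ingest ✓
(qa_pass, build): qa_pass during build ✓
(reindex, build): reindex during build ✓
(reindex, deploy): reindex during deploy ✓
(reindex, handoff): reindex during handoff ✓
(reindex, ingest): reindex during ingest ✓
(standup, build): standup during build ✓
(standup, handoff): standup during handoff ✓
(standup, ingest): standup during ingest ✓
Count: 9.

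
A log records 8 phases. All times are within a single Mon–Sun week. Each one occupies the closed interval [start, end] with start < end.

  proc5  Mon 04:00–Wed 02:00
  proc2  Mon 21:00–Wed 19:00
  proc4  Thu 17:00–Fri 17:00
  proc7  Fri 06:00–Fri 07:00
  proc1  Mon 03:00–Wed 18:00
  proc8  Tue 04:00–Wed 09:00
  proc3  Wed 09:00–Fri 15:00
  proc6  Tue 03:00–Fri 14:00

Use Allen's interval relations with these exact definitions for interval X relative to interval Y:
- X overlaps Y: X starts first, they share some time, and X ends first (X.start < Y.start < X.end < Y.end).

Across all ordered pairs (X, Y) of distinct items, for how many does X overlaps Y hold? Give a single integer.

Checking all 56 ordered pairs for relation 'overlaps'; matching pairs in alphabetical order:
(proc1, proc2): proc1 overlaps proc2 ✓
(proc1, proc3): proc1 overlaps proc3 ✓
(proc1, proc6): proc1 overlaps proc6 ✓
(proc2, proc3): proc2 overlaps proc3 ✓
(proc2, proc6): proc2 overlaps proc6 ✓
(proc3, proc4): proc3 overlaps proc4 ✓
(proc5, proc2): proc5 overlaps proc2 ✓
(proc5, proc6): proc5 overlaps proc6 ✓
(proc5, proc8): proc5 overlaps proc8 ✓
(proc6, proc3): proc6 overlaps proc3 ✓
(proc6, proc4): proc6 overlaps proc4 ✓
Count: 11.

11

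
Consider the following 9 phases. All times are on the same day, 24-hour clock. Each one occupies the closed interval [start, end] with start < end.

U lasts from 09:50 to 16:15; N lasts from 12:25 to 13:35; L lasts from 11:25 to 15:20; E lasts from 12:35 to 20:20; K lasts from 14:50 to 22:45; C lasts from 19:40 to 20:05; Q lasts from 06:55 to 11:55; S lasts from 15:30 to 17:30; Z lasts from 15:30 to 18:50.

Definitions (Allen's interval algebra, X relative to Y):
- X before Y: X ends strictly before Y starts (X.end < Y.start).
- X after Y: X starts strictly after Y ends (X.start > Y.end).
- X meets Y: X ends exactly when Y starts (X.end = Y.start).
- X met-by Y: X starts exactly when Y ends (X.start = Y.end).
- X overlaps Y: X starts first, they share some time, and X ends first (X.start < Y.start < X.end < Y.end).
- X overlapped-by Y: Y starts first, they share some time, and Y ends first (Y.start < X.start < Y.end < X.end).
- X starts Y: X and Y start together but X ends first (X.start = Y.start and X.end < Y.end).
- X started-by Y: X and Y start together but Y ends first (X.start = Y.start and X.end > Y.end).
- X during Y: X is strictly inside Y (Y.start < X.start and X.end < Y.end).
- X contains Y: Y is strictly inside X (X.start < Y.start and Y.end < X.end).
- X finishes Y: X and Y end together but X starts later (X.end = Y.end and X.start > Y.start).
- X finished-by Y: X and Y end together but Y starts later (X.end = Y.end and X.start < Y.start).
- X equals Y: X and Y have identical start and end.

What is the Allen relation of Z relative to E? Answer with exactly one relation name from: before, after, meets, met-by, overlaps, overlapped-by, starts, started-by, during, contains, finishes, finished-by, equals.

during

Z = [15:30, 18:50]; E = [12:35, 20:20].
Compare endpoints: Z.start > E.start, Z.start < E.end, Z.end > E.start, Z.end < E.end.
That pattern is 'during'.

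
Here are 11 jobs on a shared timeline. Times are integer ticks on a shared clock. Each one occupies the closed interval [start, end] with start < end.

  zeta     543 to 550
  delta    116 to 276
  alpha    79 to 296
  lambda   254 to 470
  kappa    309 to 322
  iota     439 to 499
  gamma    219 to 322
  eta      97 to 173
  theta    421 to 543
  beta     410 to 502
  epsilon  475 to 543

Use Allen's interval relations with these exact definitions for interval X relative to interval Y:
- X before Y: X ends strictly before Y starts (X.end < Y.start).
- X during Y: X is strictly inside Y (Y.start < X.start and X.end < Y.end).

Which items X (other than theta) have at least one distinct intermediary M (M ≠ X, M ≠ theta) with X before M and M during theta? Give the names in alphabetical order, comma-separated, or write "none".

alpha, delta, eta, gamma, kappa

Target theta = [421, 543].
Intermediaries M with M during theta: iota.
Via iota — items with X before iota: alpha, delta, eta, gamma, kappa.
Union: alpha, delta, eta, gamma, kappa.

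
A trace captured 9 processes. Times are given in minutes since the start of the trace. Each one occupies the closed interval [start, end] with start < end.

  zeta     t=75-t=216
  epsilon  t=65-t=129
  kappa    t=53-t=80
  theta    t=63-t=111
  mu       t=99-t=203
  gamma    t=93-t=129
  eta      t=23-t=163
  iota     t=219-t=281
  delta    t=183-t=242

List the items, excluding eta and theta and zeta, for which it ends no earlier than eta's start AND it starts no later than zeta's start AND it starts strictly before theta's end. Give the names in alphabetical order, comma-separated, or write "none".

epsilon, kappa

Conditions: its end is no earlier than eta's start (X.end >= t=23) AND its start is no later than zeta's start (X.start <= t=75) AND its start is strictly before theta's end (X.start < t=111).
delta: end t=242 >= t=23? ✓; start t=183 <= t=75? ✗; start t=183 < t=111? ✗ → no.
epsilon: end t=129 >= t=23? ✓; start t=65 <= t=75? ✓; start t=65 < t=111? ✓ → yes.
gamma: end t=129 >= t=23? ✓; start t=93 <= t=75? ✗; start t=93 < t=111? ✓ → no.
iota: end t=281 >= t=23? ✓; start t=219 <= t=75? ✗; start t=219 < t=111? ✗ → no.
kappa: end t=80 >= t=23? ✓; start t=53 <= t=75? ✓; start t=53 < t=111? ✓ → yes.
mu: end t=203 >= t=23? ✓; start t=99 <= t=75? ✗; start t=99 < t=111? ✓ → no.
Result: epsilon, kappa.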